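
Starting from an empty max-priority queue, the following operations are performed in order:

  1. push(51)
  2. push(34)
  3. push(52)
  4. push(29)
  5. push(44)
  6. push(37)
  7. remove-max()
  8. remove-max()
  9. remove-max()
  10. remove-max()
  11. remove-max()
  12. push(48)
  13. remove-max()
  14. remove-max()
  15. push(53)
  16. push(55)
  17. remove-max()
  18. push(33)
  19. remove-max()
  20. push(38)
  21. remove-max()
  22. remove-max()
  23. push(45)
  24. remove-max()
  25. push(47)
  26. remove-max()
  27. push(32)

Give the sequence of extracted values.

insert 51 → {51}
insert 34 → {51, 34}
insert 52 → {52, 51, 34}
insert 29 → {52, 51, 34, 29}
insert 44 → {52, 51, 44, 34, 29}
insert 37 → {52, 51, 44, 37, 34, 29}
remove-max → 52; now {51, 44, 37, 34, 29}
remove-max → 51; now {44, 37, 34, 29}
remove-max → 44; now {37, 34, 29}
remove-max → 37; now {34, 29}
remove-max → 34; now {29}
insert 48 → {48, 29}
remove-max → 48; now {29}
remove-max → 29; now {}
insert 53 → {53}
insert 55 → {55, 53}
remove-max → 55; now {53}
insert 33 → {53, 33}
remove-max → 53; now {33}
insert 38 → {38, 33}
remove-max → 38; now {33}
remove-max → 33; now {}
insert 45 → {45}
remove-max → 45; now {}
insert 47 → {47}
remove-max → 47; now {}
insert 32 → {32}

[52, 51, 44, 37, 34, 48, 29, 55, 53, 38, 33, 45, 47]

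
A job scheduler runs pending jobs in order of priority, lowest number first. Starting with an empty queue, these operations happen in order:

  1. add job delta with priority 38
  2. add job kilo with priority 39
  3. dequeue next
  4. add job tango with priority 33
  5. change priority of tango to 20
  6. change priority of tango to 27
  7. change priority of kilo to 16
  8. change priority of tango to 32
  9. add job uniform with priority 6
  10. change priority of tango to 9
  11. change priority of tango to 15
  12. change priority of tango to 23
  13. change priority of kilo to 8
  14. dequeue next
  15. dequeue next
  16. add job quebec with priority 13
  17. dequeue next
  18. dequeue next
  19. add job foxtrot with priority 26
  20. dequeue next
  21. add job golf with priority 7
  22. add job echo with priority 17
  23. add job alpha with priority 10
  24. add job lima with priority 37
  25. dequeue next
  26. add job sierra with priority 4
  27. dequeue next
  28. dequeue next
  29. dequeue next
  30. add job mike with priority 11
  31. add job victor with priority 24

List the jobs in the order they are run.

add delta (priority 38) → {delta:38}
add kilo (priority 39) → {delta:38, kilo:39}
dequeue next → delta; now {kilo:39}
add tango (priority 33) → {tango:33, kilo:39}
update tango to priority 20 → {tango:20, kilo:39}
update tango to priority 27 → {tango:27, kilo:39}
update kilo to priority 16 → {kilo:16, tango:27}
update tango to priority 32 → {kilo:16, tango:32}
add uniform (priority 6) → {uniform:6, kilo:16, tango:32}
update tango to priority 9 → {uniform:6, tango:9, kilo:16}
update tango to priority 15 → {uniform:6, tango:15, kilo:16}
update tango to priority 23 → {uniform:6, kilo:16, tango:23}
update kilo to priority 8 → {uniform:6, kilo:8, tango:23}
dequeue next → uniform; now {kilo:8, tango:23}
dequeue next → kilo; now {tango:23}
add quebec (priority 13) → {quebec:13, tango:23}
dequeue next → quebec; now {tango:23}
dequeue next → tango; now {}
add foxtrot (priority 26) → {foxtrot:26}
dequeue next → foxtrot; now {}
add golf (priority 7) → {golf:7}
add echo (priority 17) → {golf:7, echo:17}
add alpha (priority 10) → {golf:7, alpha:10, echo:17}
add lima (priority 37) → {golf:7, alpha:10, echo:17, lima:37}
dequeue next → golf; now {alpha:10, echo:17, lima:37}
add sierra (priority 4) → {sierra:4, alpha:10, echo:17, lima:37}
dequeue next → sierra; now {alpha:10, echo:17, lima:37}
dequeue next → alpha; now {echo:17, lima:37}
dequeue next → echo; now {lima:37}
add mike (priority 11) → {mike:11, lima:37}
add victor (priority 24) → {mike:11, victor:24, lima:37}

delta, uniform, kilo, quebec, tango, foxtrot, golf, sierra, alpha, echo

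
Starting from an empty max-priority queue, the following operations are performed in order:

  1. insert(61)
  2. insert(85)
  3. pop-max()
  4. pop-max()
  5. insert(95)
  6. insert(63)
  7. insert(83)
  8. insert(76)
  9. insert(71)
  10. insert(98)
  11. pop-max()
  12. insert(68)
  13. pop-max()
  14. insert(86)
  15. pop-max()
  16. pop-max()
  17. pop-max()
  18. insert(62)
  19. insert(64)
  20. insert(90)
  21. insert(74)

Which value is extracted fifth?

insert 61 → {61}
insert 85 → {85, 61}
pop-max → 85; now {61}
pop-max → 61; now {}
insert 95 → {95}
insert 63 → {95, 63}
insert 83 → {95, 83, 63}
insert 76 → {95, 83, 76, 63}
insert 71 → {95, 83, 76, 71, 63}
insert 98 → {98, 95, 83, 76, 71, 63}
pop-max → 98; now {95, 83, 76, 71, 63}
insert 68 → {95, 83, 76, 71, 68, 63}
pop-max → 95; now {83, 76, 71, 68, 63}
insert 86 → {86, 83, 76, 71, 68, 63}
pop-max → 86; now {83, 76, 71, 68, 63}
pop-max → 83; now {76, 71, 68, 63}
pop-max → 76; now {71, 68, 63}
insert 62 → {71, 68, 63, 62}
insert 64 → {71, 68, 64, 63, 62}
insert 90 → {90, 71, 68, 64, 63, 62}
insert 74 → {90, 74, 71, 68, 64, 63, 62}

86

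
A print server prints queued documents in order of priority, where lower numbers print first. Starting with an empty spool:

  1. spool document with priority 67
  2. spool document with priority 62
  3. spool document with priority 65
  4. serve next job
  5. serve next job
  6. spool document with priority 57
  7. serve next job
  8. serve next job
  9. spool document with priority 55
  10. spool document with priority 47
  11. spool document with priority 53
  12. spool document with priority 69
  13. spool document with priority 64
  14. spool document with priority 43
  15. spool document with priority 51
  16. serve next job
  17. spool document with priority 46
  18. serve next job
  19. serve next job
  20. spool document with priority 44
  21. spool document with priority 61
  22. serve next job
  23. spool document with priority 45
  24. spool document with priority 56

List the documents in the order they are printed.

62, 65, 57, 67, 43, 46, 47, 44

insert 67 → {67}
insert 62 → {62, 67}
insert 65 → {62, 65, 67}
serve next job → 62; now {65, 67}
serve next job → 65; now {67}
insert 57 → {57, 67}
serve next job → 57; now {67}
serve next job → 67; now {}
insert 55 → {55}
insert 47 → {47, 55}
insert 53 → {47, 53, 55}
insert 69 → {47, 53, 55, 69}
insert 64 → {47, 53, 55, 64, 69}
insert 43 → {43, 47, 53, 55, 64, 69}
insert 51 → {43, 47, 51, 53, 55, 64, 69}
serve next job → 43; now {47, 51, 53, 55, 64, 69}
insert 46 → {46, 47, 51, 53, 55, 64, 69}
serve next job → 46; now {47, 51, 53, 55, 64, 69}
serve next job → 47; now {51, 53, 55, 64, 69}
insert 44 → {44, 51, 53, 55, 64, 69}
insert 61 → {44, 51, 53, 55, 61, 64, 69}
serve next job → 44; now {51, 53, 55, 61, 64, 69}
insert 45 → {45, 51, 53, 55, 61, 64, 69}
insert 56 → {45, 51, 53, 55, 56, 61, 64, 69}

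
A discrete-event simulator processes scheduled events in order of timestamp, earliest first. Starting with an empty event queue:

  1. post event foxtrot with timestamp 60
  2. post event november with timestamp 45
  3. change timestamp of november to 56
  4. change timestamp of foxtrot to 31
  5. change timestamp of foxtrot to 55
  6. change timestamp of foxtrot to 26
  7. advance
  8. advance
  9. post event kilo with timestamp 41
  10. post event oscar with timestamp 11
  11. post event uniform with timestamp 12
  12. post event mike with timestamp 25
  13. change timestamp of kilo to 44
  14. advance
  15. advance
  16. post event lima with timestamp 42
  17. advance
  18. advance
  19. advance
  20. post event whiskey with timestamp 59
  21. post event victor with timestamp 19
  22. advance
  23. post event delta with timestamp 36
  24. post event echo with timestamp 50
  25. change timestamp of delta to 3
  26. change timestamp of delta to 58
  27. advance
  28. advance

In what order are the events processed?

add foxtrot (timestamp 60) → {foxtrot:60}
add november (timestamp 45) → {november:45, foxtrot:60}
update november to timestamp 56 → {november:56, foxtrot:60}
update foxtrot to timestamp 31 → {foxtrot:31, november:56}
update foxtrot to timestamp 55 → {foxtrot:55, november:56}
update foxtrot to timestamp 26 → {foxtrot:26, november:56}
advance → foxtrot; now {november:56}
advance → november; now {}
add kilo (timestamp 41) → {kilo:41}
add oscar (timestamp 11) → {oscar:11, kilo:41}
add uniform (timestamp 12) → {oscar:11, uniform:12, kilo:41}
add mike (timestamp 25) → {oscar:11, uniform:12, mike:25, kilo:41}
update kilo to timestamp 44 → {oscar:11, uniform:12, mike:25, kilo:44}
advance → oscar; now {uniform:12, mike:25, kilo:44}
advance → uniform; now {mike:25, kilo:44}
add lima (timestamp 42) → {mike:25, lima:42, kilo:44}
advance → mike; now {lima:42, kilo:44}
advance → lima; now {kilo:44}
advance → kilo; now {}
add whiskey (timestamp 59) → {whiskey:59}
add victor (timestamp 19) → {victor:19, whiskey:59}
advance → victor; now {whiskey:59}
add delta (timestamp 36) → {delta:36, whiskey:59}
add echo (timestamp 50) → {delta:36, echo:50, whiskey:59}
update delta to timestamp 3 → {delta:3, echo:50, whiskey:59}
update delta to timestamp 58 → {echo:50, delta:58, whiskey:59}
advance → echo; now {delta:58, whiskey:59}
advance → delta; now {whiskey:59}

foxtrot, november, oscar, uniform, mike, lima, kilo, victor, echo, delta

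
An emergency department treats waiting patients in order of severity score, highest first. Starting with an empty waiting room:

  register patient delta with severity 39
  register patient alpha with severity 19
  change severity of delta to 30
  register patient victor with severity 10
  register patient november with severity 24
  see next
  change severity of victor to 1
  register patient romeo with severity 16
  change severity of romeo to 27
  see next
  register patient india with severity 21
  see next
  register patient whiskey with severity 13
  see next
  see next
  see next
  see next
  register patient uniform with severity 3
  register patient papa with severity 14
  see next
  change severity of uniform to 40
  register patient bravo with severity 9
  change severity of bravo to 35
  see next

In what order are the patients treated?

add delta (severity 39) → {delta:39}
add alpha (severity 19) → {delta:39, alpha:19}
update delta to severity 30 → {delta:30, alpha:19}
add victor (severity 10) → {delta:30, alpha:19, victor:10}
add november (severity 24) → {delta:30, november:24, alpha:19, victor:10}
see next → delta; now {november:24, alpha:19, victor:10}
update victor to severity 1 → {november:24, alpha:19, victor:1}
add romeo (severity 16) → {november:24, alpha:19, romeo:16, victor:1}
update romeo to severity 27 → {romeo:27, november:24, alpha:19, victor:1}
see next → romeo; now {november:24, alpha:19, victor:1}
add india (severity 21) → {november:24, india:21, alpha:19, victor:1}
see next → november; now {india:21, alpha:19, victor:1}
add whiskey (severity 13) → {india:21, alpha:19, whiskey:13, victor:1}
see next → india; now {alpha:19, whiskey:13, victor:1}
see next → alpha; now {whiskey:13, victor:1}
see next → whiskey; now {victor:1}
see next → victor; now {}
add uniform (severity 3) → {uniform:3}
add papa (severity 14) → {papa:14, uniform:3}
see next → papa; now {uniform:3}
update uniform to severity 40 → {uniform:40}
add bravo (severity 9) → {uniform:40, bravo:9}
update bravo to severity 35 → {uniform:40, bravo:35}
see next → uniform; now {bravo:35}

delta → romeo → november → india → alpha → whiskey → victor → papa → uniform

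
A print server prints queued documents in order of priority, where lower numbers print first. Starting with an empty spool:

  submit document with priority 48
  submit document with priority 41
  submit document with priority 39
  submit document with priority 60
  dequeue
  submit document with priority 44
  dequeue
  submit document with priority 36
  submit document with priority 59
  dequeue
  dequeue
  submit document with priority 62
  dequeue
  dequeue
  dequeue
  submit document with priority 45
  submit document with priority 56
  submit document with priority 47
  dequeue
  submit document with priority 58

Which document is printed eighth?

45

insert 48 → {48}
insert 41 → {41, 48}
insert 39 → {39, 41, 48}
insert 60 → {39, 41, 48, 60}
dequeue → 39; now {41, 48, 60}
insert 44 → {41, 44, 48, 60}
dequeue → 41; now {44, 48, 60}
insert 36 → {36, 44, 48, 60}
insert 59 → {36, 44, 48, 59, 60}
dequeue → 36; now {44, 48, 59, 60}
dequeue → 44; now {48, 59, 60}
insert 62 → {48, 59, 60, 62}
dequeue → 48; now {59, 60, 62}
dequeue → 59; now {60, 62}
dequeue → 60; now {62}
insert 45 → {45, 62}
insert 56 → {45, 56, 62}
insert 47 → {45, 47, 56, 62}
dequeue → 45; now {47, 56, 62}
insert 58 → {47, 56, 58, 62}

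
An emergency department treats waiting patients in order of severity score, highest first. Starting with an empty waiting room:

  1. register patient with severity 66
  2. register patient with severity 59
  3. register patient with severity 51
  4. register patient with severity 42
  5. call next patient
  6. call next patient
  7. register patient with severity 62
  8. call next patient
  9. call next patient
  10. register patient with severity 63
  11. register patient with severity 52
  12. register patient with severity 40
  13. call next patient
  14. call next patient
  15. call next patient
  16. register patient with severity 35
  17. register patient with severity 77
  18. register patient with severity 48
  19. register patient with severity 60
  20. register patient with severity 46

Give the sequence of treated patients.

insert 66 → {66}
insert 59 → {66, 59}
insert 51 → {66, 59, 51}
insert 42 → {66, 59, 51, 42}
call next patient → 66; now {59, 51, 42}
call next patient → 59; now {51, 42}
insert 62 → {62, 51, 42}
call next patient → 62; now {51, 42}
call next patient → 51; now {42}
insert 63 → {63, 42}
insert 52 → {63, 52, 42}
insert 40 → {63, 52, 42, 40}
call next patient → 63; now {52, 42, 40}
call next patient → 52; now {42, 40}
call next patient → 42; now {40}
insert 35 → {40, 35}
insert 77 → {77, 40, 35}
insert 48 → {77, 48, 40, 35}
insert 60 → {77, 60, 48, 40, 35}
insert 46 → {77, 60, 48, 46, 40, 35}

66 → 59 → 62 → 51 → 63 → 52 → 42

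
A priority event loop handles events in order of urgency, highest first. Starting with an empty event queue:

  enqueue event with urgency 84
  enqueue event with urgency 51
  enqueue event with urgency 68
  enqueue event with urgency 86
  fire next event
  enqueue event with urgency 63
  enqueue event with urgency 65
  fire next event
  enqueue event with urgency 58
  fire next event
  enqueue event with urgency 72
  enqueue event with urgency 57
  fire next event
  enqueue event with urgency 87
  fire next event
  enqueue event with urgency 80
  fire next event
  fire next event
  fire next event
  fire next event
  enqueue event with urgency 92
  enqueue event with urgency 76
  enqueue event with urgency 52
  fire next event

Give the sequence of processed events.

[86, 84, 68, 72, 87, 80, 65, 63, 58, 92]

insert 84 → {84}
insert 51 → {84, 51}
insert 68 → {84, 68, 51}
insert 86 → {86, 84, 68, 51}
fire next event → 86; now {84, 68, 51}
insert 63 → {84, 68, 63, 51}
insert 65 → {84, 68, 65, 63, 51}
fire next event → 84; now {68, 65, 63, 51}
insert 58 → {68, 65, 63, 58, 51}
fire next event → 68; now {65, 63, 58, 51}
insert 72 → {72, 65, 63, 58, 51}
insert 57 → {72, 65, 63, 58, 57, 51}
fire next event → 72; now {65, 63, 58, 57, 51}
insert 87 → {87, 65, 63, 58, 57, 51}
fire next event → 87; now {65, 63, 58, 57, 51}
insert 80 → {80, 65, 63, 58, 57, 51}
fire next event → 80; now {65, 63, 58, 57, 51}
fire next event → 65; now {63, 58, 57, 51}
fire next event → 63; now {58, 57, 51}
fire next event → 58; now {57, 51}
insert 92 → {92, 57, 51}
insert 76 → {92, 76, 57, 51}
insert 52 → {92, 76, 57, 52, 51}
fire next event → 92; now {76, 57, 52, 51}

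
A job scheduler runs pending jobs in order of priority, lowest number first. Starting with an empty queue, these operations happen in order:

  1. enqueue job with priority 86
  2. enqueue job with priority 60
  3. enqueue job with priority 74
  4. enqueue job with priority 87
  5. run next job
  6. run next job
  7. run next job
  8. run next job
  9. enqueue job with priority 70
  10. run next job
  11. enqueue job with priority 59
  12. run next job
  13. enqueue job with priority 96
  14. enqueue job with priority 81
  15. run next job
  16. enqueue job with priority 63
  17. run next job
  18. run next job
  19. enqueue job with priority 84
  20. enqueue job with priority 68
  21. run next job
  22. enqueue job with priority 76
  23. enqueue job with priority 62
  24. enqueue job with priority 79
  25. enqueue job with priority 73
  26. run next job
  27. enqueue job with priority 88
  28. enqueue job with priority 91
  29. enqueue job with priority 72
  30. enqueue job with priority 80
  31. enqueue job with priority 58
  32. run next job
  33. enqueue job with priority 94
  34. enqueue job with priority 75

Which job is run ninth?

insert 86 → {86}
insert 60 → {60, 86}
insert 74 → {60, 74, 86}
insert 87 → {60, 74, 86, 87}
run next job → 60; now {74, 86, 87}
run next job → 74; now {86, 87}
run next job → 86; now {87}
run next job → 87; now {}
insert 70 → {70}
run next job → 70; now {}
insert 59 → {59}
run next job → 59; now {}
insert 96 → {96}
insert 81 → {81, 96}
run next job → 81; now {96}
insert 63 → {63, 96}
run next job → 63; now {96}
run next job → 96; now {}
insert 84 → {84}
insert 68 → {68, 84}
run next job → 68; now {84}
insert 76 → {76, 84}
insert 62 → {62, 76, 84}
insert 79 → {62, 76, 79, 84}
insert 73 → {62, 73, 76, 79, 84}
run next job → 62; now {73, 76, 79, 84}
insert 88 → {73, 76, 79, 84, 88}
insert 91 → {73, 76, 79, 84, 88, 91}
insert 72 → {72, 73, 76, 79, 84, 88, 91}
insert 80 → {72, 73, 76, 79, 80, 84, 88, 91}
insert 58 → {58, 72, 73, 76, 79, 80, 84, 88, 91}
run next job → 58; now {72, 73, 76, 79, 80, 84, 88, 91}
insert 94 → {72, 73, 76, 79, 80, 84, 88, 91, 94}
insert 75 → {72, 73, 75, 76, 79, 80, 84, 88, 91, 94}

96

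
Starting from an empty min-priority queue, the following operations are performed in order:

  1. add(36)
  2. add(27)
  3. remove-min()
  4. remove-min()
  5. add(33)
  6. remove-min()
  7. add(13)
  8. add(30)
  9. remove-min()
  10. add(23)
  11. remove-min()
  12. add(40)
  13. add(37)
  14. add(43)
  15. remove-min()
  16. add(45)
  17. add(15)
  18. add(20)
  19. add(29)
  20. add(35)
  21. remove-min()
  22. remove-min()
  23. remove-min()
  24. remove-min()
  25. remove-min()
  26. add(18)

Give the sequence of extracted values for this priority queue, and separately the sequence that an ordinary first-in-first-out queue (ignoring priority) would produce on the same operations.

priority queue: 27, 36, 33, 13, 23, 30, 15, 20, 29, 35, 37; FIFO queue: 36, 27, 33, 13, 30, 23, 40, 37, 43, 45, 15

insert 36 → {36}
insert 27 → {27, 36}
remove-min → 27; now {36}
remove-min → 36; now {}
insert 33 → {33}
remove-min → 33; now {}
insert 13 → {13}
insert 30 → {13, 30}
remove-min → 13; now {30}
insert 23 → {23, 30}
remove-min → 23; now {30}
insert 40 → {30, 40}
insert 37 → {30, 37, 40}
insert 43 → {30, 37, 40, 43}
remove-min → 30; now {37, 40, 43}
insert 45 → {37, 40, 43, 45}
insert 15 → {15, 37, 40, 43, 45}
insert 20 → {15, 20, 37, 40, 43, 45}
insert 29 → {15, 20, 29, 37, 40, 43, 45}
insert 35 → {15, 20, 29, 35, 37, 40, 43, 45}
remove-min → 15; now {20, 29, 35, 37, 40, 43, 45}
remove-min → 20; now {29, 35, 37, 40, 43, 45}
remove-min → 29; now {35, 37, 40, 43, 45}
remove-min → 35; now {37, 40, 43, 45}
remove-min → 37; now {40, 43, 45}
insert 18 → {18, 40, 43, 45}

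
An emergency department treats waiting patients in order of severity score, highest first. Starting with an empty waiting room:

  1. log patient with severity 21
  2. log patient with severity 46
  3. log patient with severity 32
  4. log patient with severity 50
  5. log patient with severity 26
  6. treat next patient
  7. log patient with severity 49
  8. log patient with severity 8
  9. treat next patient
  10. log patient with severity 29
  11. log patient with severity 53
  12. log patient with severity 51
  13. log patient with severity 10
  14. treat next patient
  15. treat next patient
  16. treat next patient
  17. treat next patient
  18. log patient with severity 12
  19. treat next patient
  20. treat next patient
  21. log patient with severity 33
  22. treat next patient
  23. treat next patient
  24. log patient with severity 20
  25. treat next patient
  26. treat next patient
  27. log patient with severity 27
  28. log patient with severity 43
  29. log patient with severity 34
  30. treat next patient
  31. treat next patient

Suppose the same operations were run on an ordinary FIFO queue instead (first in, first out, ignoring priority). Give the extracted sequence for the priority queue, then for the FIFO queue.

priority queue: [50, 49, 53, 51, 46, 32, 29, 26, 33, 21, 20, 12, 43, 34]; FIFO queue: [21, 46, 32, 50, 26, 49, 8, 29, 53, 51, 10, 12, 33, 20]

insert 21 → {21}
insert 46 → {46, 21}
insert 32 → {46, 32, 21}
insert 50 → {50, 46, 32, 21}
insert 26 → {50, 46, 32, 26, 21}
treat next patient → 50; now {46, 32, 26, 21}
insert 49 → {49, 46, 32, 26, 21}
insert 8 → {49, 46, 32, 26, 21, 8}
treat next patient → 49; now {46, 32, 26, 21, 8}
insert 29 → {46, 32, 29, 26, 21, 8}
insert 53 → {53, 46, 32, 29, 26, 21, 8}
insert 51 → {53, 51, 46, 32, 29, 26, 21, 8}
insert 10 → {53, 51, 46, 32, 29, 26, 21, 10, 8}
treat next patient → 53; now {51, 46, 32, 29, 26, 21, 10, 8}
treat next patient → 51; now {46, 32, 29, 26, 21, 10, 8}
treat next patient → 46; now {32, 29, 26, 21, 10, 8}
treat next patient → 32; now {29, 26, 21, 10, 8}
insert 12 → {29, 26, 21, 12, 10, 8}
treat next patient → 29; now {26, 21, 12, 10, 8}
treat next patient → 26; now {21, 12, 10, 8}
insert 33 → {33, 21, 12, 10, 8}
treat next patient → 33; now {21, 12, 10, 8}
treat next patient → 21; now {12, 10, 8}
insert 20 → {20, 12, 10, 8}
treat next patient → 20; now {12, 10, 8}
treat next patient → 12; now {10, 8}
insert 27 → {27, 10, 8}
insert 43 → {43, 27, 10, 8}
insert 34 → {43, 34, 27, 10, 8}
treat next patient → 43; now {34, 27, 10, 8}
treat next patient → 34; now {27, 10, 8}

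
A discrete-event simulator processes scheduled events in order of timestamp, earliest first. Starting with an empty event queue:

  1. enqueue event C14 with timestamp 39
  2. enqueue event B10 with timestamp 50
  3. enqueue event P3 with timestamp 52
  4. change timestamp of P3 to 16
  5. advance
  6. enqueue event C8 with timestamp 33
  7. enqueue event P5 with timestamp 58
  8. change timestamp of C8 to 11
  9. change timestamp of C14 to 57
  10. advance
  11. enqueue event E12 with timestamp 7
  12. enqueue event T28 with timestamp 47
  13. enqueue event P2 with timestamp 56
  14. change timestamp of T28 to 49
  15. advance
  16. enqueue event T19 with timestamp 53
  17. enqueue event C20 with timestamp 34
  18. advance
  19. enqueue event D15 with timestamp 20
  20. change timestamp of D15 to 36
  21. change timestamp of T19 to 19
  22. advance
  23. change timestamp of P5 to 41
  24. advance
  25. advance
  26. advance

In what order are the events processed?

[P3, C8, E12, C20, T19, D15, P5, T28]

add C14 (timestamp 39) → {C14:39}
add B10 (timestamp 50) → {C14:39, B10:50}
add P3 (timestamp 52) → {C14:39, B10:50, P3:52}
update P3 to timestamp 16 → {P3:16, C14:39, B10:50}
advance → P3; now {C14:39, B10:50}
add C8 (timestamp 33) → {C8:33, C14:39, B10:50}
add P5 (timestamp 58) → {C8:33, C14:39, B10:50, P5:58}
update C8 to timestamp 11 → {C8:11, C14:39, B10:50, P5:58}
update C14 to timestamp 57 → {C8:11, B10:50, C14:57, P5:58}
advance → C8; now {B10:50, C14:57, P5:58}
add E12 (timestamp 7) → {E12:7, B10:50, C14:57, P5:58}
add T28 (timestamp 47) → {E12:7, T28:47, B10:50, C14:57, P5:58}
add P2 (timestamp 56) → {E12:7, T28:47, B10:50, P2:56, C14:57, P5:58}
update T28 to timestamp 49 → {E12:7, T28:49, B10:50, P2:56, C14:57, P5:58}
advance → E12; now {T28:49, B10:50, P2:56, C14:57, P5:58}
add T19 (timestamp 53) → {T28:49, B10:50, T19:53, P2:56, C14:57, P5:58}
add C20 (timestamp 34) → {C20:34, T28:49, B10:50, T19:53, P2:56, C14:57, P5:58}
advance → C20; now {T28:49, B10:50, T19:53, P2:56, C14:57, P5:58}
add D15 (timestamp 20) → {D15:20, T28:49, B10:50, T19:53, P2:56, C14:57, P5:58}
update D15 to timestamp 36 → {D15:36, T28:49, B10:50, T19:53, P2:56, C14:57, P5:58}
update T19 to timestamp 19 → {T19:19, D15:36, T28:49, B10:50, P2:56, C14:57, P5:58}
advance → T19; now {D15:36, T28:49, B10:50, P2:56, C14:57, P5:58}
update P5 to timestamp 41 → {D15:36, P5:41, T28:49, B10:50, P2:56, C14:57}
advance → D15; now {P5:41, T28:49, B10:50, P2:56, C14:57}
advance → P5; now {T28:49, B10:50, P2:56, C14:57}
advance → T28; now {B10:50, P2:56, C14:57}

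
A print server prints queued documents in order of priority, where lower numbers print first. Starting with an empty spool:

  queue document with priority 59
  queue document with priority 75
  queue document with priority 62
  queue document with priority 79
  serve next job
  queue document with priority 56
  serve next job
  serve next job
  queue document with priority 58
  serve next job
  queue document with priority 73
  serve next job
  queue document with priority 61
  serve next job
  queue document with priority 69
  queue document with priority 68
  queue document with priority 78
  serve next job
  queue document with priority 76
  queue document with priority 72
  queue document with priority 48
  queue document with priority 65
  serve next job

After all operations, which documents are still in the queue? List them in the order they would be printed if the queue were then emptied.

65 → 69 → 72 → 75 → 76 → 78 → 79

insert 59 → {59}
insert 75 → {59, 75}
insert 62 → {59, 62, 75}
insert 79 → {59, 62, 75, 79}
serve next job → 59; now {62, 75, 79}
insert 56 → {56, 62, 75, 79}
serve next job → 56; now {62, 75, 79}
serve next job → 62; now {75, 79}
insert 58 → {58, 75, 79}
serve next job → 58; now {75, 79}
insert 73 → {73, 75, 79}
serve next job → 73; now {75, 79}
insert 61 → {61, 75, 79}
serve next job → 61; now {75, 79}
insert 69 → {69, 75, 79}
insert 68 → {68, 69, 75, 79}
insert 78 → {68, 69, 75, 78, 79}
serve next job → 68; now {69, 75, 78, 79}
insert 76 → {69, 75, 76, 78, 79}
insert 72 → {69, 72, 75, 76, 78, 79}
insert 48 → {48, 69, 72, 75, 76, 78, 79}
insert 65 → {48, 65, 69, 72, 75, 76, 78, 79}
serve next job → 48; now {65, 69, 72, 75, 76, 78, 79}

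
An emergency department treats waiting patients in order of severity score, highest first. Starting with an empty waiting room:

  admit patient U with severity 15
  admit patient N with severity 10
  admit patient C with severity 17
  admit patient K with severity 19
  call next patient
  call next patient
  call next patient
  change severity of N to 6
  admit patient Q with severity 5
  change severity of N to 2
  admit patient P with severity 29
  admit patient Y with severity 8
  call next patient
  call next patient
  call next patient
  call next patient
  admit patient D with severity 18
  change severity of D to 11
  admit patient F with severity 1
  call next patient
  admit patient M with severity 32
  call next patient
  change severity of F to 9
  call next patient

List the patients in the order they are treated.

K → C → U → P → Y → Q → N → D → M → F

add U (severity 15) → {U:15}
add N (severity 10) → {U:15, N:10}
add C (severity 17) → {C:17, U:15, N:10}
add K (severity 19) → {K:19, C:17, U:15, N:10}
call next patient → K; now {C:17, U:15, N:10}
call next patient → C; now {U:15, N:10}
call next patient → U; now {N:10}
update N to severity 6 → {N:6}
add Q (severity 5) → {N:6, Q:5}
update N to severity 2 → {Q:5, N:2}
add P (severity 29) → {P:29, Q:5, N:2}
add Y (severity 8) → {P:29, Y:8, Q:5, N:2}
call next patient → P; now {Y:8, Q:5, N:2}
call next patient → Y; now {Q:5, N:2}
call next patient → Q; now {N:2}
call next patient → N; now {}
add D (severity 18) → {D:18}
update D to severity 11 → {D:11}
add F (severity 1) → {D:11, F:1}
call next patient → D; now {F:1}
add M (severity 32) → {M:32, F:1}
call next patient → M; now {F:1}
update F to severity 9 → {F:9}
call next patient → F; now {}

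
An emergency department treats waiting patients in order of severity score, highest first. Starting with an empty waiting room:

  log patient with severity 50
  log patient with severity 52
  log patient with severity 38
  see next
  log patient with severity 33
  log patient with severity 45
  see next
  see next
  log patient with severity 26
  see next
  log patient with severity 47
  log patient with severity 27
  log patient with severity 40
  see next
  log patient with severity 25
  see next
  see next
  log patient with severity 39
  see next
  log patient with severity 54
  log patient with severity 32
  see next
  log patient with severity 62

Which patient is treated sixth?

insert 50 → {50}
insert 52 → {52, 50}
insert 38 → {52, 50, 38}
see next → 52; now {50, 38}
insert 33 → {50, 38, 33}
insert 45 → {50, 45, 38, 33}
see next → 50; now {45, 38, 33}
see next → 45; now {38, 33}
insert 26 → {38, 33, 26}
see next → 38; now {33, 26}
insert 47 → {47, 33, 26}
insert 27 → {47, 33, 27, 26}
insert 40 → {47, 40, 33, 27, 26}
see next → 47; now {40, 33, 27, 26}
insert 25 → {40, 33, 27, 26, 25}
see next → 40; now {33, 27, 26, 25}
see next → 33; now {27, 26, 25}
insert 39 → {39, 27, 26, 25}
see next → 39; now {27, 26, 25}
insert 54 → {54, 27, 26, 25}
insert 32 → {54, 32, 27, 26, 25}
see next → 54; now {32, 27, 26, 25}
insert 62 → {62, 32, 27, 26, 25}

40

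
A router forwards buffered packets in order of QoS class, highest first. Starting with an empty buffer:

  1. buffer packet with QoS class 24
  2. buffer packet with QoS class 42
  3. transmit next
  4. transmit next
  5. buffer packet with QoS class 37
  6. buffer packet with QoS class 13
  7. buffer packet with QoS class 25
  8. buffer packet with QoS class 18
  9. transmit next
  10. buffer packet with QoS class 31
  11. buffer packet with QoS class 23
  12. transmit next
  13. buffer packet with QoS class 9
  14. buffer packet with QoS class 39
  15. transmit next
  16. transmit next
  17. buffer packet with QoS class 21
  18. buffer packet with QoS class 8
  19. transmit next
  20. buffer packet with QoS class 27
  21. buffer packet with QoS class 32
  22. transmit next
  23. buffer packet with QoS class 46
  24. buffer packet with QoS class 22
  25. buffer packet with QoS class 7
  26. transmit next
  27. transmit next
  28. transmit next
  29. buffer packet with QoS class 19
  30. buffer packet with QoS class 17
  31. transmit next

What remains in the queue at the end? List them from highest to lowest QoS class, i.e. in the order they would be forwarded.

19, 18, 17, 13, 9, 8, 7

insert 24 → {24}
insert 42 → {42, 24}
transmit next → 42; now {24}
transmit next → 24; now {}
insert 37 → {37}
insert 13 → {37, 13}
insert 25 → {37, 25, 13}
insert 18 → {37, 25, 18, 13}
transmit next → 37; now {25, 18, 13}
insert 31 → {31, 25, 18, 13}
insert 23 → {31, 25, 23, 18, 13}
transmit next → 31; now {25, 23, 18, 13}
insert 9 → {25, 23, 18, 13, 9}
insert 39 → {39, 25, 23, 18, 13, 9}
transmit next → 39; now {25, 23, 18, 13, 9}
transmit next → 25; now {23, 18, 13, 9}
insert 21 → {23, 21, 18, 13, 9}
insert 8 → {23, 21, 18, 13, 9, 8}
transmit next → 23; now {21, 18, 13, 9, 8}
insert 27 → {27, 21, 18, 13, 9, 8}
insert 32 → {32, 27, 21, 18, 13, 9, 8}
transmit next → 32; now {27, 21, 18, 13, 9, 8}
insert 46 → {46, 27, 21, 18, 13, 9, 8}
insert 22 → {46, 27, 22, 21, 18, 13, 9, 8}
insert 7 → {46, 27, 22, 21, 18, 13, 9, 8, 7}
transmit next → 46; now {27, 22, 21, 18, 13, 9, 8, 7}
transmit next → 27; now {22, 21, 18, 13, 9, 8, 7}
transmit next → 22; now {21, 18, 13, 9, 8, 7}
insert 19 → {21, 19, 18, 13, 9, 8, 7}
insert 17 → {21, 19, 18, 17, 13, 9, 8, 7}
transmit next → 21; now {19, 18, 17, 13, 9, 8, 7}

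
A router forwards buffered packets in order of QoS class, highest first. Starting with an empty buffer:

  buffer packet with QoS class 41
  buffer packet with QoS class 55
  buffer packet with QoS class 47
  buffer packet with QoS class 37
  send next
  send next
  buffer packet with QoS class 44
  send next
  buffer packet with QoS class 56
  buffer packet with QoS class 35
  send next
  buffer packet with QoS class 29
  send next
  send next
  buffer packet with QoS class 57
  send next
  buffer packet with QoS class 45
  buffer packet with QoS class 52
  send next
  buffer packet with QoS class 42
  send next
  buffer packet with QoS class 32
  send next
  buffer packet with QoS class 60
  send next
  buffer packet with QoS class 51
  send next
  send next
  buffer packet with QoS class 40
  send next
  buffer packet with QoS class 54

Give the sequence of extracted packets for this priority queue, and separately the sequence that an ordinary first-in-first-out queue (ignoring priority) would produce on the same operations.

priority queue: [55, 47, 44, 56, 41, 37, 57, 52, 45, 42, 60, 51, 35, 40]; FIFO queue: 41, 55, 47, 37, 44, 56, 35, 29, 57, 45, 52, 42, 32, 60

insert 41 → {41}
insert 55 → {55, 41}
insert 47 → {55, 47, 41}
insert 37 → {55, 47, 41, 37}
send next → 55; now {47, 41, 37}
send next → 47; now {41, 37}
insert 44 → {44, 41, 37}
send next → 44; now {41, 37}
insert 56 → {56, 41, 37}
insert 35 → {56, 41, 37, 35}
send next → 56; now {41, 37, 35}
insert 29 → {41, 37, 35, 29}
send next → 41; now {37, 35, 29}
send next → 37; now {35, 29}
insert 57 → {57, 35, 29}
send next → 57; now {35, 29}
insert 45 → {45, 35, 29}
insert 52 → {52, 45, 35, 29}
send next → 52; now {45, 35, 29}
insert 42 → {45, 42, 35, 29}
send next → 45; now {42, 35, 29}
insert 32 → {42, 35, 32, 29}
send next → 42; now {35, 32, 29}
insert 60 → {60, 35, 32, 29}
send next → 60; now {35, 32, 29}
insert 51 → {51, 35, 32, 29}
send next → 51; now {35, 32, 29}
send next → 35; now {32, 29}
insert 40 → {40, 32, 29}
send next → 40; now {32, 29}
insert 54 → {54, 32, 29}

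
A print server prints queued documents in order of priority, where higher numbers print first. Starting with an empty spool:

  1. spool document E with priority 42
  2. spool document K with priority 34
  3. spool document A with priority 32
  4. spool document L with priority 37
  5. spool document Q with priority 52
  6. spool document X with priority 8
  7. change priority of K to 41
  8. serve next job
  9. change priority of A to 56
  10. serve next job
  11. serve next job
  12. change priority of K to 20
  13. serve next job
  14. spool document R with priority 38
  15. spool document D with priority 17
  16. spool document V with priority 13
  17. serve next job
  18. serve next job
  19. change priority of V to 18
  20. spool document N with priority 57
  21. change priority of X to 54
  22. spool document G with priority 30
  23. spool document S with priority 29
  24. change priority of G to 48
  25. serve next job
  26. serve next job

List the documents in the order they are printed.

add E (priority 42) → {E:42}
add K (priority 34) → {E:42, K:34}
add A (priority 32) → {E:42, K:34, A:32}
add L (priority 37) → {E:42, L:37, K:34, A:32}
add Q (priority 52) → {Q:52, E:42, L:37, K:34, A:32}
add X (priority 8) → {Q:52, E:42, L:37, K:34, A:32, X:8}
update K to priority 41 → {Q:52, E:42, K:41, L:37, A:32, X:8}
serve next job → Q; now {E:42, K:41, L:37, A:32, X:8}
update A to priority 56 → {A:56, E:42, K:41, L:37, X:8}
serve next job → A; now {E:42, K:41, L:37, X:8}
serve next job → E; now {K:41, L:37, X:8}
update K to priority 20 → {L:37, K:20, X:8}
serve next job → L; now {K:20, X:8}
add R (priority 38) → {R:38, K:20, X:8}
add D (priority 17) → {R:38, K:20, D:17, X:8}
add V (priority 13) → {R:38, K:20, D:17, V:13, X:8}
serve next job → R; now {K:20, D:17, V:13, X:8}
serve next job → K; now {D:17, V:13, X:8}
update V to priority 18 → {V:18, D:17, X:8}
add N (priority 57) → {N:57, V:18, D:17, X:8}
update X to priority 54 → {N:57, X:54, V:18, D:17}
add G (priority 30) → {N:57, X:54, G:30, V:18, D:17}
add S (priority 29) → {N:57, X:54, G:30, S:29, V:18, D:17}
update G to priority 48 → {N:57, X:54, G:48, S:29, V:18, D:17}
serve next job → N; now {X:54, G:48, S:29, V:18, D:17}
serve next job → X; now {G:48, S:29, V:18, D:17}

[Q, A, E, L, R, K, N, X]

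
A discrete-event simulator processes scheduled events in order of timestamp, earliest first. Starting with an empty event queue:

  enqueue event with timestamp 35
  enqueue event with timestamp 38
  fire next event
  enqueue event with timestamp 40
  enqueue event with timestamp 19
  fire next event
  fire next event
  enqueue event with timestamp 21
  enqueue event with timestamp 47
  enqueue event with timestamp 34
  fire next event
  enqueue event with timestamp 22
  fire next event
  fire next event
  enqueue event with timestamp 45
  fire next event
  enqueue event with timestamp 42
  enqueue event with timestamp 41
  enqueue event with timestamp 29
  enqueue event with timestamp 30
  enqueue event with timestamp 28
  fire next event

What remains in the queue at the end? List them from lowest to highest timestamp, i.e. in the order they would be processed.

29, 30, 41, 42, 45, 47

insert 35 → {35}
insert 38 → {35, 38}
fire next event → 35; now {38}
insert 40 → {38, 40}
insert 19 → {19, 38, 40}
fire next event → 19; now {38, 40}
fire next event → 38; now {40}
insert 21 → {21, 40}
insert 47 → {21, 40, 47}
insert 34 → {21, 34, 40, 47}
fire next event → 21; now {34, 40, 47}
insert 22 → {22, 34, 40, 47}
fire next event → 22; now {34, 40, 47}
fire next event → 34; now {40, 47}
insert 45 → {40, 45, 47}
fire next event → 40; now {45, 47}
insert 42 → {42, 45, 47}
insert 41 → {41, 42, 45, 47}
insert 29 → {29, 41, 42, 45, 47}
insert 30 → {29, 30, 41, 42, 45, 47}
insert 28 → {28, 29, 30, 41, 42, 45, 47}
fire next event → 28; now {29, 30, 41, 42, 45, 47}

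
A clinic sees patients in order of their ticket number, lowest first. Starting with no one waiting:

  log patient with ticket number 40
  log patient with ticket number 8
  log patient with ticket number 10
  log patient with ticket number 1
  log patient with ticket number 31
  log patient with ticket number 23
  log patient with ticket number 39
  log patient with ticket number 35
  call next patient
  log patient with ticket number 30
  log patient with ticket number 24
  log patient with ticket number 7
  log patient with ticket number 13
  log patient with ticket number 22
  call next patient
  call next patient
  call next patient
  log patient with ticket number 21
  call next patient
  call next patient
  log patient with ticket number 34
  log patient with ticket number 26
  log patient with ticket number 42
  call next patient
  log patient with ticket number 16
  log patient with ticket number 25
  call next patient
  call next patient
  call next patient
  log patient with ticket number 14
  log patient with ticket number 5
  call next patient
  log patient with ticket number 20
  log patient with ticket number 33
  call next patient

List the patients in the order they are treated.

insert 40 → {40}
insert 8 → {8, 40}
insert 10 → {8, 10, 40}
insert 1 → {1, 8, 10, 40}
insert 31 → {1, 8, 10, 31, 40}
insert 23 → {1, 8, 10, 23, 31, 40}
insert 39 → {1, 8, 10, 23, 31, 39, 40}
insert 35 → {1, 8, 10, 23, 31, 35, 39, 40}
call next patient → 1; now {8, 10, 23, 31, 35, 39, 40}
insert 30 → {8, 10, 23, 30, 31, 35, 39, 40}
insert 24 → {8, 10, 23, 24, 30, 31, 35, 39, 40}
insert 7 → {7, 8, 10, 23, 24, 30, 31, 35, 39, 40}
insert 13 → {7, 8, 10, 13, 23, 24, 30, 31, 35, 39, 40}
insert 22 → {7, 8, 10, 13, 22, 23, 24, 30, 31, 35, 39, 40}
call next patient → 7; now {8, 10, 13, 22, 23, 24, 30, 31, 35, 39, 40}
call next patient → 8; now {10, 13, 22, 23, 24, 30, 31, 35, 39, 40}
call next patient → 10; now {13, 22, 23, 24, 30, 31, 35, 39, 40}
insert 21 → {13, 21, 22, 23, 24, 30, 31, 35, 39, 40}
call next patient → 13; now {21, 22, 23, 24, 30, 31, 35, 39, 40}
call next patient → 21; now {22, 23, 24, 30, 31, 35, 39, 40}
insert 34 → {22, 23, 24, 30, 31, 34, 35, 39, 40}
insert 26 → {22, 23, 24, 26, 30, 31, 34, 35, 39, 40}
insert 42 → {22, 23, 24, 26, 30, 31, 34, 35, 39, 40, 42}
call next patient → 22; now {23, 24, 26, 30, 31, 34, 35, 39, 40, 42}
insert 16 → {16, 23, 24, 26, 30, 31, 34, 35, 39, 40, 42}
insert 25 → {16, 23, 24, 25, 26, 30, 31, 34, 35, 39, 40, 42}
call next patient → 16; now {23, 24, 25, 26, 30, 31, 34, 35, 39, 40, 42}
call next patient → 23; now {24, 25, 26, 30, 31, 34, 35, 39, 40, 42}
call next patient → 24; now {25, 26, 30, 31, 34, 35, 39, 40, 42}
insert 14 → {14, 25, 26, 30, 31, 34, 35, 39, 40, 42}
insert 5 → {5, 14, 25, 26, 30, 31, 34, 35, 39, 40, 42}
call next patient → 5; now {14, 25, 26, 30, 31, 34, 35, 39, 40, 42}
insert 20 → {14, 20, 25, 26, 30, 31, 34, 35, 39, 40, 42}
insert 33 → {14, 20, 25, 26, 30, 31, 33, 34, 35, 39, 40, 42}
call next patient → 14; now {20, 25, 26, 30, 31, 33, 34, 35, 39, 40, 42}

[1, 7, 8, 10, 13, 21, 22, 16, 23, 24, 5, 14]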